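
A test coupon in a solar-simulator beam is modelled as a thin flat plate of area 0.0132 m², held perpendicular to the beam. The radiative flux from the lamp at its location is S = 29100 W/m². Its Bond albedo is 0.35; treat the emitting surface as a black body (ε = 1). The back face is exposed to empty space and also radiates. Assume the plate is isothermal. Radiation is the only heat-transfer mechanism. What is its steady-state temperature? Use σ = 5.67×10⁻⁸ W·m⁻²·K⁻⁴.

At equilibrium, absorbed power = emitted power.
Absorbing cross-section = A = 0.01320 m²; emitting surface = 2A = 0.02640 m² (ratio 2).
(1−a)S·A_cross = εσ·A_surf·T⁴  ⇒  T⁴ = (1−a)S/(2σ).
T⁴ = 0.650·29100/(2·5.67×10⁻⁸) = 1.668×10¹¹ K⁴.
T = (1.668×10¹¹)^(1/4).

T ≈ 639 K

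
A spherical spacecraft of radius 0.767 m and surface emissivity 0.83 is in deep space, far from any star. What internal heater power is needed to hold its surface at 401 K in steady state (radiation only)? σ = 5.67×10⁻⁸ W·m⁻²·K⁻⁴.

P ≈ 9000 W

P = εσ·4πr²·T⁴.
4πr² = 7.393 m²; T⁴ = 2.586×10¹⁰ K⁴.
P = 0.83·5.67×10⁻⁸·7.393·2.586×10¹⁰.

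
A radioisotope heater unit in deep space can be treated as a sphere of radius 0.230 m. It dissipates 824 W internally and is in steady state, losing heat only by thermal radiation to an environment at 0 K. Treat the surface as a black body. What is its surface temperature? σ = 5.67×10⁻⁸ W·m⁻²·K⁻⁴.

T ≈ 385 K

Steady state: internal power = radiated power, P = εσA T⁴.
Radiating area A = 4πr² = 0.6648 m².
T⁴ = P/(εσA) = 824/(1.0·5.67×10⁻⁸·0.6648) = 2.186×10¹⁰ K⁴.
T = (2.186×10¹⁰)^(1/4).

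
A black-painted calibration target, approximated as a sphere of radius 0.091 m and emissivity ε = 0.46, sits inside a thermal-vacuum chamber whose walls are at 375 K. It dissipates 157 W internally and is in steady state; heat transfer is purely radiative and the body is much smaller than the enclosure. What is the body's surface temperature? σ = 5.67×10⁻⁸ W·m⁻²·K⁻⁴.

T ≈ 528 K

For a small grey body in a large enclosure, net radiated power = εσA(T⁴ − T_w⁴).
Steady state: P = εσA(T⁴ − T_w⁴) with A = 4πr² = 0.1041 m².
T⁴ = P/(εσA) + T_w⁴ = 157/(0.46·5.67×10⁻⁸·0.1041) + (375)⁴
    = 5.785×10¹⁰ + 1.978×10¹⁰ = 7.762×10¹⁰ K⁴.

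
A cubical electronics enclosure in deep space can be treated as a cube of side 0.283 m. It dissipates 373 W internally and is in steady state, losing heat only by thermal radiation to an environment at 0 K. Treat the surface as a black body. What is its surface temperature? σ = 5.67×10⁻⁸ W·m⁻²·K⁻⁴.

T ≈ 342 K

Steady state: internal power = radiated power, P = εσA T⁴.
Radiating area A = 6L² = 0.4805 m².
T⁴ = P/(εσA) = 373/(1.0·5.67×10⁻⁸·0.4805) = 1.369×10¹⁰ K⁴.
T = (1.369×10¹⁰)^(1/4).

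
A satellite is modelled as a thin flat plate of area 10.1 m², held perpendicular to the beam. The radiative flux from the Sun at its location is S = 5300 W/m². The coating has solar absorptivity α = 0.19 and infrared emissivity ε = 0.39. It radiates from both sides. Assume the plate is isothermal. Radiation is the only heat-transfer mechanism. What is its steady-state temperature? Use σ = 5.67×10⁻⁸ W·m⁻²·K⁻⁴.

T ≈ 388 K

At equilibrium, absorbed power = emitted power.
Absorbing cross-section = A = 10.10 m²; emitting surface = 2A = 20.20 m² (ratio 2).
αS·A_cross = εσ·A_surf·T⁴  ⇒  T⁴ = αS/(ε·2σ).
T⁴ = 0.190·5300/(0.39·2·5.67×10⁻⁸) = 2.277×10¹⁰ K⁴.
T = (2.277×10¹⁰)^(1/4).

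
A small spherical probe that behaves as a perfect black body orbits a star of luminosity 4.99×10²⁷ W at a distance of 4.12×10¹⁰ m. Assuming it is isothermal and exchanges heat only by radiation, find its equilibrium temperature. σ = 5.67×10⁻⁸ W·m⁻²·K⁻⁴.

T ≈ 1010 K

First find the stellar flux at distance d: S = L/(4πd²) = 4.99×10²⁷/(4π·(4.12×10¹⁰)²) = 2.339×10⁵ W/m².
For an isothermal sphere, absorbed (1−a)S·πr² = emitted σ·4πr²·T⁴, so T⁴ = (1−a)S/(4σ).
T⁴ = 1.00·2.339×10⁵/(4·5.67×10⁻⁸) = 1.031×10¹² K⁴.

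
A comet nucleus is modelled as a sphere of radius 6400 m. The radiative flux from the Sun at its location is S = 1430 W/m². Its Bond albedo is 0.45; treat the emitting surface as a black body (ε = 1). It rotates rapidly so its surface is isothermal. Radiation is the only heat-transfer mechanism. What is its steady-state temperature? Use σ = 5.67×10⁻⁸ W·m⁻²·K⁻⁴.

T ≈ 243 K

At equilibrium, absorbed power = emitted power.
Absorbing cross-section = πr² = 1.287×10⁸ m²; emitting surface = 4πr² = 5.147×10⁸ m² (ratio 4).
(1−a)S·A_cross = εσ·A_surf·T⁴  ⇒  T⁴ = (1−a)S/(4σ).
T⁴ = 0.550·1430/(4·5.67×10⁻⁸) = 3.468×10⁹ K⁴.
T = (3.468×10⁹)^(1/4).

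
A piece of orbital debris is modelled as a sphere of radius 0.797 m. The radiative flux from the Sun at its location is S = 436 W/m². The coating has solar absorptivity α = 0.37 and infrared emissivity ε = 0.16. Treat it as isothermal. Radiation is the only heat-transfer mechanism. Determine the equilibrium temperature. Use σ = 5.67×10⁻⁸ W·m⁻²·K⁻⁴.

At equilibrium, absorbed power = emitted power.
Absorbing cross-section = πr² = 1.996 m²; emitting surface = 4πr² = 7.982 m² (ratio 4).
αS·A_cross = εσ·A_surf·T⁴  ⇒  T⁴ = αS/(ε·4σ).
T⁴ = 0.370·436/(0.16·4·5.67×10⁻⁸) = 4.446×10⁹ K⁴.
T = (4.446×10⁹)^(1/4).

T ≈ 258 K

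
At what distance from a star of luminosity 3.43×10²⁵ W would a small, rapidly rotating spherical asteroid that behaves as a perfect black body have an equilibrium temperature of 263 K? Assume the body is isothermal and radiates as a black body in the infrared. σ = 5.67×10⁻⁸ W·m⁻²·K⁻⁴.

d ≈ 5.02×10¹⁰ m

For an isothermal black-emitting sphere, (1−a)S·πr² = σ·4πr²·T⁴ ⇒ S = 4σT⁴/(1−a).
S = 4·5.67×10⁻⁸·(263)⁴/1.00 = 1085 W/m².
Flux falls as S = L/(4πd²), so d = √(L/(4πS)) = √(3.43×10²⁵/(4π·1085)).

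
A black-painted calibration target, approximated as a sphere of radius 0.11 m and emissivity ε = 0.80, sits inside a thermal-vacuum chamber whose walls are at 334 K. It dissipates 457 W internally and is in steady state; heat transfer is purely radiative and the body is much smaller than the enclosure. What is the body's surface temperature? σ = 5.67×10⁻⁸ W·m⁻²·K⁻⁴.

For a small grey body in a large enclosure, net radiated power = εσA(T⁴ − T_w⁴).
Steady state: P = εσA(T⁴ − T_w⁴) with A = 4πr² = 0.1521 m².
T⁴ = P/(εσA) + T_w⁴ = 457/(0.80·5.67×10⁻⁸·0.1521) + (334)⁴
    = 6.626×10¹⁰ + 1.244×10¹⁰ = 7.870×10¹⁰ K⁴.

T ≈ 530 K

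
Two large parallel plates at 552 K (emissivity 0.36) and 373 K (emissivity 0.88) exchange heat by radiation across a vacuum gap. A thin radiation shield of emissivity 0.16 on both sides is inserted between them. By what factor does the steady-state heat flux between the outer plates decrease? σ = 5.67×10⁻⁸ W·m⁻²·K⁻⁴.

Without shield: q₀ = σΔ(T⁴)/(1/ε₁+1/ε₂−1) with denominator 2.914.
With shield the two gaps are in series; the resistances add: (1/ε₁+1/ε_s−1)+(1/ε_s+1/ε₂−1) = 8.028+6.386 = 14.41.
Heat-flux ratio q₀/q = 14.41/2.914.

factor ≈ 4.95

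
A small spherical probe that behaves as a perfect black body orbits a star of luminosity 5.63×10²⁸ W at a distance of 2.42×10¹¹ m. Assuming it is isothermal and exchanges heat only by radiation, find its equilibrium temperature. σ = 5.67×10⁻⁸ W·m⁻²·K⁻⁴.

First find the stellar flux at distance d: S = L/(4πd²) = 5.63×10²⁸/(4π·(2.42×10¹¹)²) = 76500 W/m².
For an isothermal sphere, absorbed (1−a)S·πr² = emitted σ·4πr²·T⁴, so T⁴ = (1−a)S/(4σ).
T⁴ = 1.00·76500/(4·5.67×10⁻⁸) = 3.373×10¹¹ K⁴.

T ≈ 762 K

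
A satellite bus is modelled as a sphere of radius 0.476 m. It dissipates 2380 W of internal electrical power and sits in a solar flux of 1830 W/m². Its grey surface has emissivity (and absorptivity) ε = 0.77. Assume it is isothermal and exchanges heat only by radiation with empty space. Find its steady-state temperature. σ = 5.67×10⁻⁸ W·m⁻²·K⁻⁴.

At steady state, absorbed solar power + internal power = radiated power.
Absorbed: α·S·A_cross = 0.77·1830·0.7118 = 1003 W (cross-section πr²).
Total input = 1003 + 2380 = 3383 W.
Radiated: εσ·A_surf·T⁴ with A_surf = 4πr² = 2.847 m².
T⁴ = 3383/(0.77·5.67×10⁻⁸·2.847) = 2.721×10¹⁰ K⁴.

T ≈ 406 K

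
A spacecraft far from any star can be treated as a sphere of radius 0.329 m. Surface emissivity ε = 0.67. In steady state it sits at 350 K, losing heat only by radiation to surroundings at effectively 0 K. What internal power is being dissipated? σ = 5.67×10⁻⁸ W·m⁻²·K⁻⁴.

P ≈ 775 W

Steady state: P = εσA T⁴.
A = 4πr² = 1.360 m²; T⁴ = (350)⁴ = 1.501×10¹⁰ K⁴.
P = 0.67 × 5.67×10⁻⁸ × 1.360 × 1.501×10¹⁰.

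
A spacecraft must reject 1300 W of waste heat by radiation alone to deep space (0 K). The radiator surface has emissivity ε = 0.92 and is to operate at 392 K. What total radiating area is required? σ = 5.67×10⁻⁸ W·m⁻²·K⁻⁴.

A ≈ 1.06 m²

P = εσA T⁴ ⇒ A = P/(εσT⁴).
T⁴ = 2.361×10¹⁰ K⁴.
A = 1300/(0.92 × 5.67×10⁻⁸ × 2.361×10¹⁰).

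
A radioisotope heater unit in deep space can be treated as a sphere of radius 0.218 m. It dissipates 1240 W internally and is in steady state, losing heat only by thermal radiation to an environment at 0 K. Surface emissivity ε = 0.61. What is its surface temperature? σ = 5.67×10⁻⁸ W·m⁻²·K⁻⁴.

T ≈ 495 K

Steady state: internal power = radiated power, P = εσA T⁴.
Radiating area A = 4πr² = 0.5972 m².
T⁴ = P/(εσA) = 1240/(0.61·5.67×10⁻⁸·0.5972) = 6.003×10¹⁰ K⁴.
T = (6.003×10¹⁰)^(1/4).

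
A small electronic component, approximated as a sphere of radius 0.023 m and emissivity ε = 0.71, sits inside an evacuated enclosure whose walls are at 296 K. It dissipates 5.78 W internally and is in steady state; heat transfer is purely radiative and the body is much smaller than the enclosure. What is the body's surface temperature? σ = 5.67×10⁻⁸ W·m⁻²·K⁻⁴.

T ≈ 414 K

For a small grey body in a large enclosure, net radiated power = εσA(T⁴ − T_w⁴).
Steady state: P = εσA(T⁴ − T_w⁴) with A = 4πr² = 0.006648 m².
T⁴ = P/(εσA) + T_w⁴ = 5.78/(0.71·5.67×10⁻⁸·0.006648) + (296)⁴
    = 2.160×10¹⁰ + 7.677×10⁹ = 2.927×10¹⁰ K⁴.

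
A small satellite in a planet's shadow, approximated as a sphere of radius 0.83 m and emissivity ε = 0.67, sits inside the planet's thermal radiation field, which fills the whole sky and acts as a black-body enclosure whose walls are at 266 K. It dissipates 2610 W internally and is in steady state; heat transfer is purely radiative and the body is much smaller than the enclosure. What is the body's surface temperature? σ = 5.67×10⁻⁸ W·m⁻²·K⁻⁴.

For a small grey body in a large enclosure, net radiated power = εσA(T⁴ − T_w⁴).
Steady state: P = εσA(T⁴ − T_w⁴) with A = 4πr² = 8.657 m².
T⁴ = P/(εσA) + T_w⁴ = 2610/(0.67·5.67×10⁻⁸·8.657) + (266)⁴
    = 7.936×10⁹ + 5.006×10⁹ = 1.294×10¹⁰ K⁴.

T ≈ 337 K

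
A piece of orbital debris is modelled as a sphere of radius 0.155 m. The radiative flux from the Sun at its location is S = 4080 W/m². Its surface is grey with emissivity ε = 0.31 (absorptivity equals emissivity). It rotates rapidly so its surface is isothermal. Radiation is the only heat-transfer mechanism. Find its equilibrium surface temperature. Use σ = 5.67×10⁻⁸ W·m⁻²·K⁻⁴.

At equilibrium, absorbed power = emitted power.
Absorbing cross-section = πr² = 0.07548 m²; emitting surface = 4πr² = 0.3019 m² (ratio 4).
εS·A_cross = εσ·A_surf·T⁴  ⇒  T⁴ = S/(4σ)   (ε cancels).
T⁴ = 4080/(4·5.67×10⁻⁸) = 1.799×10¹⁰ K⁴.
T = (1.799×10¹⁰)^(1/4).

T ≈ 366 K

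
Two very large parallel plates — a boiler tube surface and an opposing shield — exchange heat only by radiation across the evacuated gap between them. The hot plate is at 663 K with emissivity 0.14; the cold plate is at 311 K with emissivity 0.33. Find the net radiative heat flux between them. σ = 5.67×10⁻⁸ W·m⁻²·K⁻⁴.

q ≈ 1140 W/m²

For two infinite grey parallel plates, q = σ(T₁⁴ − T₂⁴)/(1/ε₁ + 1/ε₂ − 1).
T₁⁴ − T₂⁴ = 1.932×10¹¹ − 9.355×10⁹ = 1.839×10¹¹ K⁴.
1/ε₁ + 1/ε₂ − 1 = 7.143 + 3.030 − 1 = 9.173.
q = 5.67×10⁻⁸ × 1.839×10¹¹ / 9.173.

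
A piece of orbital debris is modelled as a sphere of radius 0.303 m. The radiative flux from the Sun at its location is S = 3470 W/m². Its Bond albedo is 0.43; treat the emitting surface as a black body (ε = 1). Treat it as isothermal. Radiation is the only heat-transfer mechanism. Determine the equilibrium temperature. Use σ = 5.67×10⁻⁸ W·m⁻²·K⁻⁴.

T ≈ 306 K

At equilibrium, absorbed power = emitted power.
Absorbing cross-section = πr² = 0.2884 m²; emitting surface = 4πr² = 1.154 m² (ratio 4).
(1−a)S·A_cross = εσ·A_surf·T⁴  ⇒  T⁴ = (1−a)S/(4σ).
T⁴ = 0.570·3470/(4·5.67×10⁻⁸) = 8.721×10⁹ K⁴.
T = (8.721×10⁹)^(1/4).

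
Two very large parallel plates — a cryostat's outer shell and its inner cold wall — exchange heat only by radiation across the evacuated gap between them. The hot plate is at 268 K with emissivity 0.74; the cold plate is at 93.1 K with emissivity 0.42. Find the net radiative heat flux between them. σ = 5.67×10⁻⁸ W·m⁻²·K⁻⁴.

For two infinite grey parallel plates, q = σ(T₁⁴ − T₂⁴)/(1/ε₁ + 1/ε₂ − 1).
T₁⁴ − T₂⁴ = 5.159×10⁹ − 7.513×10⁷ = 5.084×10⁹ K⁴.
1/ε₁ + 1/ε₂ − 1 = 1.351 + 2.381 − 1 = 2.732.
q = 5.67×10⁻⁸ × 5.084×10⁹ / 2.732.

q ≈ 105 W/m²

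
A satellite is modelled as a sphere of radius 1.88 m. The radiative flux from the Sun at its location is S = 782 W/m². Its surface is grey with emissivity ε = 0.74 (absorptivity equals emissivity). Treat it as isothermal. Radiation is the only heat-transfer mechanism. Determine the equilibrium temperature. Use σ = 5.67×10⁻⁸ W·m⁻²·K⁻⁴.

At equilibrium, absorbed power = emitted power.
Absorbing cross-section = πr² = 11.10 m²; emitting surface = 4πr² = 44.41 m² (ratio 4).
εS·A_cross = εσ·A_surf·T⁴  ⇒  T⁴ = S/(4σ)   (ε cancels).
T⁴ = 782/(4·5.67×10⁻⁸) = 3.448×10⁹ K⁴.
T = (3.448×10⁹)^(1/4).

T ≈ 242 K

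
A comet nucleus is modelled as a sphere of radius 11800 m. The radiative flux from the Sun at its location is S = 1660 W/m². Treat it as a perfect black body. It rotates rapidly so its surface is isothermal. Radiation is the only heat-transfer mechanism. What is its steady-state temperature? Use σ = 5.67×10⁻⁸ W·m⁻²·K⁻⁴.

At equilibrium, absorbed power = emitted power.
Absorbing cross-section = πr² = 4.374×10⁸ m²; emitting surface = 4πr² = 1.750×10⁹ m² (ratio 4).
S·A_cross = εσ·A_surf·T⁴  ⇒  T⁴ = S/(4σ).
T⁴ = 1.00·1660/(4·5.67×10⁻⁸) = 7.319×10⁹ K⁴.
T = (7.319×10⁹)^(1/4).

T ≈ 292 K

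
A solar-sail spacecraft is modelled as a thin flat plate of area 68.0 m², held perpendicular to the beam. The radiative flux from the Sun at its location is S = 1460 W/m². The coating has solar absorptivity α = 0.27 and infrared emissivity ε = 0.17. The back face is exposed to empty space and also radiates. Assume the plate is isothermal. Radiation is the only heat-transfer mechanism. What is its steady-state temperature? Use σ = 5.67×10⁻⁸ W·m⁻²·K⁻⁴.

At equilibrium, absorbed power = emitted power.
Absorbing cross-section = A = 68.00 m²; emitting surface = 2A = 136.0 m² (ratio 2).
αS·A_cross = εσ·A_surf·T⁴  ⇒  T⁴ = αS/(ε·2σ).
T⁴ = 0.270·1460/(0.17·2·5.67×10⁻⁸) = 2.045×10¹⁰ K⁴.
T = (2.045×10¹⁰)^(1/4).

T ≈ 378 K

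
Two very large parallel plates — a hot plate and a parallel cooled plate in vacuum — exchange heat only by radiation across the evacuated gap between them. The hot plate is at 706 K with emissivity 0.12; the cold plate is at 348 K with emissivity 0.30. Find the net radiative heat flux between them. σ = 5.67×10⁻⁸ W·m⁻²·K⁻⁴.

For two infinite grey parallel plates, q = σ(T₁⁴ − T₂⁴)/(1/ε₁ + 1/ε₂ − 1).
T₁⁴ − T₂⁴ = 2.484×10¹¹ − 1.467×10¹⁰ = 2.338×10¹¹ K⁴.
1/ε₁ + 1/ε₂ − 1 = 8.333 + 3.333 − 1 = 10.67.
q = 5.67×10⁻⁸ × 2.338×10¹¹ / 10.67.

q ≈ 1240 W/m²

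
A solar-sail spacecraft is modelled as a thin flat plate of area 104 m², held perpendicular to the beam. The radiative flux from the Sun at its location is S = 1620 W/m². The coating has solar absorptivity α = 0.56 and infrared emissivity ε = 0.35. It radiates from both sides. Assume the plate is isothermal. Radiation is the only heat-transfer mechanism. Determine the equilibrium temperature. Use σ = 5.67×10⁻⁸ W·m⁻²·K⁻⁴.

At equilibrium, absorbed power = emitted power.
Absorbing cross-section = A = 104.0 m²; emitting surface = 2A = 208.0 m² (ratio 2).
αS·A_cross = εσ·A_surf·T⁴  ⇒  T⁴ = αS/(ε·2σ).
T⁴ = 0.560·1620/(0.35·2·5.67×10⁻⁸) = 2.286×10¹⁰ K⁴.
T = (2.286×10¹⁰)^(1/4).

T ≈ 389 K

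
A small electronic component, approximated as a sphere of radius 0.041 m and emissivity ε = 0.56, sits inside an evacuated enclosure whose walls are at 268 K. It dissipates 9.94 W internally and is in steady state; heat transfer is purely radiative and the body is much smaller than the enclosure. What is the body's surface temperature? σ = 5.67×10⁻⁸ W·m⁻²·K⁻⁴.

T ≈ 376 K

For a small grey body in a large enclosure, net radiated power = εσA(T⁴ − T_w⁴).
Steady state: P = εσA(T⁴ − T_w⁴) with A = 4πr² = 0.02112 m².
T⁴ = P/(εσA) + T_w⁴ = 9.94/(0.56·5.67×10⁻⁸·0.02112) + (268)⁴
    = 1.482×10¹⁰ + 5.159×10⁹ = 1.998×10¹⁰ K⁴.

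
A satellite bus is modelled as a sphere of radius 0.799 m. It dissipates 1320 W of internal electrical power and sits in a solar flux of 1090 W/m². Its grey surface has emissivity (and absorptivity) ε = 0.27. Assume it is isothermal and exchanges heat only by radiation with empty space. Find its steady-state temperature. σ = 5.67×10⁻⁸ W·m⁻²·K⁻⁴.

At steady state, absorbed solar power + internal power = radiated power.
Absorbed: α·S·A_cross = 0.27·1090·2.006 = 590.2 W (cross-section πr²).
Total input = 590.2 + 1320 = 1910 W.
Radiated: εσ·A_surf·T⁴ with A_surf = 4πr² = 8.022 m².
T⁴ = 1910/(0.27·5.67×10⁻⁸·8.022) = 1.555×10¹⁰ K⁴.

T ≈ 353 K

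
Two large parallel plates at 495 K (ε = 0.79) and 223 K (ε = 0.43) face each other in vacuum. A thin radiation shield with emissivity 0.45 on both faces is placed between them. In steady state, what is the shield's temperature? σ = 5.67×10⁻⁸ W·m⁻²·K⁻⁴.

In steady state the net flux on the hot side equals that on the cold side.
σ(T₁⁴−T_s⁴)/D₁ = σ(T_s⁴−T₂⁴)/D₂, with D₁ = 1/ε₁+1/ε_s−1 = 2.488, D₂ = 1/ε_s+1/ε₂−1 = 3.548.
Solve for T_s⁴: T_s⁴ = (D₂·T₁⁴ + D₁·T₂⁴)/(D₁+D₂) = 3.631×10¹⁰ K⁴.

T_s ≈ 437 K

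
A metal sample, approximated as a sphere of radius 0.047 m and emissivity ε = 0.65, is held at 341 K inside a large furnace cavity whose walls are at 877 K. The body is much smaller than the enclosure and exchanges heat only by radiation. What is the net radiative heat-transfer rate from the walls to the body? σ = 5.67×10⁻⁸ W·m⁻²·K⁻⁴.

For a small grey body in a large enclosure: P_net = εσA(T_body⁴ − T_wall⁴).
A = 4πr² = 0.02776 m²; T_body⁴ − T_wall⁴ = 1.352×10¹⁰ − 5.916×10¹¹ = -5.780×10¹¹ K⁴.
|P_net| = 0.65·5.67×10⁻⁸·0.02776·5.780×10¹¹.

P_net ≈ 591 W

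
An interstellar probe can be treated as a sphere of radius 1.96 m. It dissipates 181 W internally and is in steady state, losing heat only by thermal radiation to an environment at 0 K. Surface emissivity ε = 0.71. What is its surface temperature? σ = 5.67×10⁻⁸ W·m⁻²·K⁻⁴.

Steady state: internal power = radiated power, P = εσA T⁴.
Radiating area A = 4πr² = 48.27 m².
T⁴ = P/(εσA) = 181/(0.71·5.67×10⁻⁸·48.27) = 9.314×10⁷ K⁴.
T = (9.314×10⁷)^(1/4).

T ≈ 98.2 K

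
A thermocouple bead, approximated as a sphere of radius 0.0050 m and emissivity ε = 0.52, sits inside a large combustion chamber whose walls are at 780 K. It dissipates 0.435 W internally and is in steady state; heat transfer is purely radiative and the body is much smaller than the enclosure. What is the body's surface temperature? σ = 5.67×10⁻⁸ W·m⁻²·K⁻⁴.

For a small grey body in a large enclosure, net radiated power = εσA(T⁴ − T_w⁴).
Steady state: P = εσA(T⁴ − T_w⁴) with A = 4πr² = 3.142×10⁻⁴ m².
T⁴ = P/(εσA) + T_w⁴ = 0.435/(0.52·5.67×10⁻⁸·3.142×10⁻⁴) + (780)⁴
    = 4.696×10¹⁰ + 3.702×10¹¹ = 4.171×10¹¹ K⁴.

T ≈ 804 K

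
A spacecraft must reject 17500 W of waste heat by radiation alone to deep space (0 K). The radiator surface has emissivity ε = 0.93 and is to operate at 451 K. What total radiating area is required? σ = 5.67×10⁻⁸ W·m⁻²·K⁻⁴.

P = εσA T⁴ ⇒ A = P/(εσT⁴).
T⁴ = 4.137×10¹⁰ K⁴.
A = 17500/(0.93 × 5.67×10⁻⁸ × 4.137×10¹⁰).

A ≈ 8.02 m²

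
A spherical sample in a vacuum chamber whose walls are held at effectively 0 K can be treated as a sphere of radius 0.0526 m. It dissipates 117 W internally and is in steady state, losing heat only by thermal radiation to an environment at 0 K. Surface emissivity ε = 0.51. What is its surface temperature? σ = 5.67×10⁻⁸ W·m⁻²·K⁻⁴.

Steady state: internal power = radiated power, P = εσA T⁴.
Radiating area A = 4πr² = 0.03477 m².
T⁴ = P/(εσA) = 117/(0.51·5.67×10⁻⁸·0.03477) = 1.164×10¹¹ K⁴.
T = (1.164×10¹¹)^(1/4).

T ≈ 584 K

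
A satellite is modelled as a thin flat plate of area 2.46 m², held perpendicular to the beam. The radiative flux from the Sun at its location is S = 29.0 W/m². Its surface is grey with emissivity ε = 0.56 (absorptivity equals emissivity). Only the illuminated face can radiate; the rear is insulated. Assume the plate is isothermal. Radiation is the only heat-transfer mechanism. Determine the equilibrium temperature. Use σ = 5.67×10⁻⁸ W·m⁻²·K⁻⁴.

T ≈ 150 K

At equilibrium, absorbed power = emitted power.
Absorbing cross-section = A = 2.460 m²; emitting surface = A = 2.460 m² (ratio 1).
εS·A_cross = εσ·A_surf·T⁴  ⇒  T⁴ = S/(1σ)   (ε cancels).
T⁴ = 29.0/(1·5.67×10⁻⁸) = 5.115×10⁸ K⁴.
T = (5.115×10⁸)^(1/4).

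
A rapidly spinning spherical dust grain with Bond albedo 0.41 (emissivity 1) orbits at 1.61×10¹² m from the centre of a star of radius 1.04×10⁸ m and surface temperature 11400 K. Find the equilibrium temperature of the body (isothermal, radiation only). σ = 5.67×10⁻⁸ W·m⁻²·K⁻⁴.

The star's surface emits σT_*⁴; at distance d the flux is S = σT_*⁴(R_*/d)².
S = 5.67×10⁻⁸·(11400)⁴·(1.04×10⁸/1.61×10¹²)² = 3.996 W/m².
For an isothermal sphere T⁴ = (1−a)S/(4σ) = 1.040×10⁷ K⁴.

T ≈ 56.8 K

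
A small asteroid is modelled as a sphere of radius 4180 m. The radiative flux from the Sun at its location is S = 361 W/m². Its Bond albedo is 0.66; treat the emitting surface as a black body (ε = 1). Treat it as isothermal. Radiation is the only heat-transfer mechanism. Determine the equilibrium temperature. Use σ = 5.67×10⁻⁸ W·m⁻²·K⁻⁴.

At equilibrium, absorbed power = emitted power.
Absorbing cross-section = πr² = 5.489×10⁷ m²; emitting surface = 4πr² = 2.196×10⁸ m² (ratio 4).
(1−a)S·A_cross = εσ·A_surf·T⁴  ⇒  T⁴ = (1−a)S/(4σ).
T⁴ = 0.340·361/(4·5.67×10⁻⁸) = 5.412×10⁸ K⁴.
T = (5.412×10⁸)^(1/4).

T ≈ 153 K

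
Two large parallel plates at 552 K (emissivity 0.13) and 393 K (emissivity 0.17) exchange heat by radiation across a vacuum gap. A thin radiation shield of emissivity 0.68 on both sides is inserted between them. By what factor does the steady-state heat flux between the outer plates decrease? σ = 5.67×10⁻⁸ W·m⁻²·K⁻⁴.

factor ≈ 1.15

Without shield: q₀ = σΔ(T⁴)/(1/ε₁+1/ε₂−1) with denominator 12.57.
With shield the two gaps are in series; the resistances add: (1/ε₁+1/ε_s−1)+(1/ε_s+1/ε₂−1) = 8.163+6.353 = 14.52.
Heat-flux ratio q₀/q = 14.52/12.57.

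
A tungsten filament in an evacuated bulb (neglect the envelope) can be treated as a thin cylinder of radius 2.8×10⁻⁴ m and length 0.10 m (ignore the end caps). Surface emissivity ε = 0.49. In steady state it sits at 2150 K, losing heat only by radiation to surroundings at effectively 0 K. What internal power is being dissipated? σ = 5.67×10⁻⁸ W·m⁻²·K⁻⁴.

P ≈ 104 W

Steady state: P = εσA T⁴.
A = 2πrL = 1.759×10⁻⁴ m²; T⁴ = (2150)⁴ = 2.137×10¹³ K⁴.
P = 0.49 × 5.67×10⁻⁸ × 1.759×10⁻⁴ × 2.137×10¹³.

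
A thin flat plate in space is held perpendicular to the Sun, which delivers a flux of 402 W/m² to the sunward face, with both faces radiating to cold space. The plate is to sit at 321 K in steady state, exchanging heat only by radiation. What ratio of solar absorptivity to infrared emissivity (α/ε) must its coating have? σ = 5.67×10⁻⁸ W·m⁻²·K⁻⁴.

α/ε ≈ 3.00

Balance: αS·A = εσ·2A·T⁴ ⇒ α/ε = 2σT⁴/S.
α/ε = 2·5.67×10⁻⁸·(321)⁴/402 = 2·5.67×10⁻⁸·1.062×10¹⁰/402.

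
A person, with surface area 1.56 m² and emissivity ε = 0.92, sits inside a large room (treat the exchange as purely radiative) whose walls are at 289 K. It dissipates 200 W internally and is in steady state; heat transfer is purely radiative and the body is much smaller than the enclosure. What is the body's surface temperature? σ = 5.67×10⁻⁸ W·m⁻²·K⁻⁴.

For a small grey body in a large enclosure, net radiated power = εσA(T⁴ − T_w⁴).
Steady state: P = εσA(T⁴ − T_w⁴) with A = 1.56 m².
T⁴ = P/(εσA) + T_w⁴ = 200/(0.92·5.67×10⁻⁸·1.560) + (289)⁴
    = 2.458×10⁹ + 6.976×10⁹ = 9.433×10⁹ K⁴.

T ≈ 312 K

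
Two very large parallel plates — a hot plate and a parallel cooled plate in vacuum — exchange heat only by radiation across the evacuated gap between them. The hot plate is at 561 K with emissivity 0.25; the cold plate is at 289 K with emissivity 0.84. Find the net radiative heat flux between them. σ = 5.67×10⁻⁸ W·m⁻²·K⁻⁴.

q ≈ 1250 W/m²

For two infinite grey parallel plates, q = σ(T₁⁴ − T₂⁴)/(1/ε₁ + 1/ε₂ − 1).
T₁⁴ − T₂⁴ = 9.905×10¹⁰ − 6.976×10⁹ = 9.207×10¹⁰ K⁴.
1/ε₁ + 1/ε₂ − 1 = 4.000 + 1.190 − 1 = 4.190.
q = 5.67×10⁻⁸ × 9.207×10¹⁰ / 4.190.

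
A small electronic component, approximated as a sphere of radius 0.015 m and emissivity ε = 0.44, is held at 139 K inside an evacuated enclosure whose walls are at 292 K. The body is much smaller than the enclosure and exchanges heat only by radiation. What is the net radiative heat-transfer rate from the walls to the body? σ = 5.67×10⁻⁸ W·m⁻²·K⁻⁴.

For a small grey body in a large enclosure: P_net = εσA(T_body⁴ − T_wall⁴).
A = 4πr² = 0.002827 m²; T_body⁴ − T_wall⁴ = 3.733×10⁸ − 7.270×10⁹ = -6.897×10⁹ K⁴.
|P_net| = 0.44·5.67×10⁻⁸·0.002827·6.897×10⁹.

P_net ≈ 0.486 W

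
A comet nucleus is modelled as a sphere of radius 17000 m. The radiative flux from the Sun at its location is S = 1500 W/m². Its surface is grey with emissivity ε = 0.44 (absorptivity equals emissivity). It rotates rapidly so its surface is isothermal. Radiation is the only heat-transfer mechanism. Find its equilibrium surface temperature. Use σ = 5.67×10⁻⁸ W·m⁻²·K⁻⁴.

T ≈ 285 K

At equilibrium, absorbed power = emitted power.
Absorbing cross-section = πr² = 9.079×10⁸ m²; emitting surface = 4πr² = 3.632×10⁹ m² (ratio 4).
εS·A_cross = εσ·A_surf·T⁴  ⇒  T⁴ = S/(4σ)   (ε cancels).
T⁴ = 1500/(4·5.67×10⁻⁸) = 6.614×10⁹ K⁴.
T = (6.614×10⁹)^(1/4).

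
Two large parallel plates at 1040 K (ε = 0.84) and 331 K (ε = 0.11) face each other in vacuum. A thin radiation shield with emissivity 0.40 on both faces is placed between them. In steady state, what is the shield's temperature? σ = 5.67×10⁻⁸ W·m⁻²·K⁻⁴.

In steady state the net flux on the hot side equals that on the cold side.
σ(T₁⁴−T_s⁴)/D₁ = σ(T_s⁴−T₂⁴)/D₂, with D₁ = 1/ε₁+1/ε_s−1 = 2.690, D₂ = 1/ε_s+1/ε₂−1 = 10.59.
Solve for T_s⁴: T_s⁴ = (D₂·T₁⁴ + D₁·T₂⁴)/(D₁+D₂) = 9.353×10¹¹ K⁴.

T_s ≈ 983 K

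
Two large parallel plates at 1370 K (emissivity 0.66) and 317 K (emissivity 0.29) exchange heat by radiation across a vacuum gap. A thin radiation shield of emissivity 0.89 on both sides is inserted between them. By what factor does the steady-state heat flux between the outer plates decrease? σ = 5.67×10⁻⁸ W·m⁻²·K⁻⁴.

Without shield: q₀ = σΔ(T⁴)/(1/ε₁+1/ε₂−1) with denominator 3.963.
With shield the two gaps are in series; the resistances add: (1/ε₁+1/ε_s−1)+(1/ε_s+1/ε₂−1) = 1.639+3.572 = 5.211.
Heat-flux ratio q₀/q = 5.211/3.963.

factor ≈ 1.31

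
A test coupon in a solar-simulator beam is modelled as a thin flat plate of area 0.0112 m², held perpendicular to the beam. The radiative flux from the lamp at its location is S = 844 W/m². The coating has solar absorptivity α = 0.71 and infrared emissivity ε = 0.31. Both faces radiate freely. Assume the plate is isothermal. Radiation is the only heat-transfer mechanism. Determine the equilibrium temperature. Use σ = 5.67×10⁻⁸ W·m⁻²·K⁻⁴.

At equilibrium, absorbed power = emitted power.
Absorbing cross-section = A = 0.01120 m²; emitting surface = 2A = 0.02240 m² (ratio 2).
αS·A_cross = εσ·A_surf·T⁴  ⇒  T⁴ = αS/(ε·2σ).
T⁴ = 0.710·844/(0.31·2·5.67×10⁻⁸) = 1.705×10¹⁰ K⁴.
T = (1.705×10¹⁰)^(1/4).

T ≈ 361 K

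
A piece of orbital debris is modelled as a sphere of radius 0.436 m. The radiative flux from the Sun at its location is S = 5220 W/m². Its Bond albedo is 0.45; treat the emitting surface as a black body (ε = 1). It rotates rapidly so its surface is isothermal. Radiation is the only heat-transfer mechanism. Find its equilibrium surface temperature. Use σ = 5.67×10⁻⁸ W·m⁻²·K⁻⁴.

T ≈ 335 K

At equilibrium, absorbed power = emitted power.
Absorbing cross-section = πr² = 0.5972 m²; emitting surface = 4πr² = 2.389 m² (ratio 4).
(1−a)S·A_cross = εσ·A_surf·T⁴  ⇒  T⁴ = (1−a)S/(4σ).
T⁴ = 0.550·5220/(4·5.67×10⁻⁸) = 1.266×10¹⁰ K⁴.
T = (1.266×10¹⁰)^(1/4).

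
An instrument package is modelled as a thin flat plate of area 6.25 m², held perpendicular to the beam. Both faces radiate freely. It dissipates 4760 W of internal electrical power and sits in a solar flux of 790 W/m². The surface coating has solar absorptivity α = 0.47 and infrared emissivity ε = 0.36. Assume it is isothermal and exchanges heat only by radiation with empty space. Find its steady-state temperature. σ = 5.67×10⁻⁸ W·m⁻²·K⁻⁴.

At steady state, absorbed solar power + internal power = radiated power.
Absorbed: α·S·A_cross = 0.47·790·6.250 = 2321 W (cross-section A).
Total input = 2321 + 4760 = 7081 W.
Radiated: εσ·A_surf·T⁴ with A_surf = 2A = 12.50 m².
T⁴ = 7081/(0.36·5.67×10⁻⁸·12.50) = 2.775×10¹⁰ K⁴.

T ≈ 408 K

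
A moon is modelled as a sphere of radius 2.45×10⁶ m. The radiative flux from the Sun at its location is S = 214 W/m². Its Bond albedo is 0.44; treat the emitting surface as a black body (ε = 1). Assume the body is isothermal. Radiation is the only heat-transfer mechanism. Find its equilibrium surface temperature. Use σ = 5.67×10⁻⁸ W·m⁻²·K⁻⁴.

At equilibrium, absorbed power = emitted power.
Absorbing cross-section = πr² = 1.886×10¹³ m²; emitting surface = 4πr² = 7.543×10¹³ m² (ratio 4).
(1−a)S·A_cross = εσ·A_surf·T⁴  ⇒  T⁴ = (1−a)S/(4σ).
T⁴ = 0.560·214/(4·5.67×10⁻⁸) = 5.284×10⁸ K⁴.
T = (5.284×10⁸)^(1/4).

T ≈ 152 K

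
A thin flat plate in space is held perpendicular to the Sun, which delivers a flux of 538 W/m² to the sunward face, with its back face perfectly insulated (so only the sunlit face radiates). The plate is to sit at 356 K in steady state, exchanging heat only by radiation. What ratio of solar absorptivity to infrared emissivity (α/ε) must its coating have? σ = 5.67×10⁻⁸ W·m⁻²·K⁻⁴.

α/ε ≈ 1.69

Balance: αS·A = εσ·1A·T⁴ ⇒ α/ε = σT⁴/S.
α/ε = 5.67×10⁻⁸·(356)⁴/538 = 5.67×10⁻⁸·1.606×10¹⁰/538.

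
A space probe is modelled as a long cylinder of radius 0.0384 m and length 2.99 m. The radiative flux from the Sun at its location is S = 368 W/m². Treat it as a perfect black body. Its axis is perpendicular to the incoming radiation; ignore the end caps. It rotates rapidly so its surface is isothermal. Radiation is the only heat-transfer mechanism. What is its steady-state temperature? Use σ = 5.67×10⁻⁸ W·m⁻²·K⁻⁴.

T ≈ 213 K

At equilibrium, absorbed power = emitted power.
Absorbing cross-section = 2rL = 0.2296 m²; emitting surface = 2πrL = 0.7214 m² (ratio π).
S·A_cross = εσ·A_surf·T⁴  ⇒  T⁴ = S/(πσ).
T⁴ = 1.00·368/(π·5.67×10⁻⁸) = 2.066×10⁹ K⁴.
T = (2.066×10⁹)^(1/4).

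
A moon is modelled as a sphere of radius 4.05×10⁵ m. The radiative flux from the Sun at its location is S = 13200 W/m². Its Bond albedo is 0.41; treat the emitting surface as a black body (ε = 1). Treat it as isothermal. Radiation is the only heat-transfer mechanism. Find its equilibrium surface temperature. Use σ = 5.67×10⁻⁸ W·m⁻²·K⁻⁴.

At equilibrium, absorbed power = emitted power.
Absorbing cross-section = πr² = 5.153×10¹¹ m²; emitting surface = 4πr² = 2.061×10¹² m² (ratio 4).
(1−a)S·A_cross = εσ·A_surf·T⁴  ⇒  T⁴ = (1−a)S/(4σ).
T⁴ = 0.590·13200/(4·5.67×10⁻⁸) = 3.434×10¹⁰ K⁴.
T = (3.434×10¹⁰)^(1/4).

T ≈ 430 K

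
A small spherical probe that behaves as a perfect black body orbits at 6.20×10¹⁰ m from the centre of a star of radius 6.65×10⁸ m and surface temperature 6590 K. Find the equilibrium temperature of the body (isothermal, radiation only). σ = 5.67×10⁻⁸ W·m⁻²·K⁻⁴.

The star's surface emits σT_*⁴; at distance d the flux is S = σT_*⁴(R_*/d)².
S = 5.67×10⁻⁸·(6590)⁴·(6.65×10⁸/6.20×10¹⁰)² = 12300 W/m².
For an isothermal sphere T⁴ = (1−a)S/(4σ) = 5.424×10¹⁰ K⁴.

T ≈ 483 K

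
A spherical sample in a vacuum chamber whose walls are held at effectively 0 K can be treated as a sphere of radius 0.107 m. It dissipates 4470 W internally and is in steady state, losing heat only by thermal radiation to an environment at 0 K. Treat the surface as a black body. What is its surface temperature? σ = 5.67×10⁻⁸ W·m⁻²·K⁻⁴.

Steady state: internal power = radiated power, P = εσA T⁴.
Radiating area A = 4πr² = 0.1439 m².
T⁴ = P/(εσA) = 4470/(1.0·5.67×10⁻⁸·0.1439) = 5.480×10¹¹ K⁴.
T = (5.480×10¹¹)^(1/4).

T ≈ 860 K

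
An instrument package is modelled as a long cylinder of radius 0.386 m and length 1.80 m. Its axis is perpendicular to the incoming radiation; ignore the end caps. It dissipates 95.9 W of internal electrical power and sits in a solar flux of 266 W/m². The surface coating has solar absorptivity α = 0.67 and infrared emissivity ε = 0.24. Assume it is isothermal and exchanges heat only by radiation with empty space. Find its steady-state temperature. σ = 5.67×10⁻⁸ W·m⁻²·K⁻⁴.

At steady state, absorbed solar power + internal power = radiated power.
Absorbed: α·S·A_cross = 0.67·266·1.390 = 247.7 W (cross-section 2rL).
Total input = 247.7 + 95.9 = 343.6 W.
Radiated: εσ·A_surf·T⁴ with A_surf = 2πrL = 4.366 m².
T⁴ = 343.6/(0.24·5.67×10⁻⁸·4.366) = 5.783×10⁹ K⁴.

T ≈ 276 K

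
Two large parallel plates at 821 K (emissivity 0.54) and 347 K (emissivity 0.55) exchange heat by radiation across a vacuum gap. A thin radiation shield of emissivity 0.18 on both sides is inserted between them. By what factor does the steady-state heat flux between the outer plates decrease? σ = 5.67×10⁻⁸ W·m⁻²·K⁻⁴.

Without shield: q₀ = σΔ(T⁴)/(1/ε₁+1/ε₂−1) with denominator 2.670.
With shield the two gaps are in series; the resistances add: (1/ε₁+1/ε_s−1)+(1/ε_s+1/ε₂−1) = 6.407+6.374 = 12.78.
Heat-flux ratio q₀/q = 12.78/2.670.

factor ≈ 4.79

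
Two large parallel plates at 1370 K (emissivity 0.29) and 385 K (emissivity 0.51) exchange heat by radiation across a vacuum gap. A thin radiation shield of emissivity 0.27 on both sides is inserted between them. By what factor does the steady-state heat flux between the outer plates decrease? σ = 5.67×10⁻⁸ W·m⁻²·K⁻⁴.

Without shield: q₀ = σΔ(T⁴)/(1/ε₁+1/ε₂−1) with denominator 4.409.
With shield the two gaps are in series; the resistances add: (1/ε₁+1/ε_s−1)+(1/ε_s+1/ε₂−1) = 6.152+4.664 = 10.82.
Heat-flux ratio q₀/q = 10.82/4.409.

factor ≈ 2.45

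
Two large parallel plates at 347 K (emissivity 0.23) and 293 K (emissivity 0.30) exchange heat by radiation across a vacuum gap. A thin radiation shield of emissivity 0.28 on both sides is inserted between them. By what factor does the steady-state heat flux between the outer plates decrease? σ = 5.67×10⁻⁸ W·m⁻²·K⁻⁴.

factor ≈ 1.92

Without shield: q₀ = σΔ(T⁴)/(1/ε₁+1/ε₂−1) with denominator 6.681.
With shield the two gaps are in series; the resistances add: (1/ε₁+1/ε_s−1)+(1/ε_s+1/ε₂−1) = 6.919+5.905 = 12.82.
Heat-flux ratio q₀/q = 12.82/6.681.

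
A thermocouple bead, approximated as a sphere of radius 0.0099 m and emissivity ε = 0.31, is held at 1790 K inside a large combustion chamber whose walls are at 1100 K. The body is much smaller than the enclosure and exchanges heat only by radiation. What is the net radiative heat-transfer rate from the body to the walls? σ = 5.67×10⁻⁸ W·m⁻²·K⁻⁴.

For a small grey body in a large enclosure: P_net = εσA(T_body⁴ − T_wall⁴).
A = 4πr² = 0.001232 m²; T_body⁴ − T_wall⁴ = 1.027×10¹³ − 1.464×10¹² = 8.802×10¹² K⁴.
|P_net| = 0.31·5.67×10⁻⁸·0.001232·8.802×10¹².

P_net ≈ 191 W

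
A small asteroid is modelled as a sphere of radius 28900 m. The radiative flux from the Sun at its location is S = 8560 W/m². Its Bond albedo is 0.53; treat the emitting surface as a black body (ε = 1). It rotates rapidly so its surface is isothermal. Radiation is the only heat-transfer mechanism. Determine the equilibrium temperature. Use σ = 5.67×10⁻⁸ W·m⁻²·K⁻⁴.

T ≈ 365 K

At equilibrium, absorbed power = emitted power.
Absorbing cross-section = πr² = 2.624×10⁹ m²; emitting surface = 4πr² = 1.050×10¹⁰ m² (ratio 4).
(1−a)S·A_cross = εσ·A_surf·T⁴  ⇒  T⁴ = (1−a)S/(4σ).
T⁴ = 0.470·8560/(4·5.67×10⁻⁸) = 1.774×10¹⁰ K⁴.
T = (1.774×10¹⁰)^(1/4).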